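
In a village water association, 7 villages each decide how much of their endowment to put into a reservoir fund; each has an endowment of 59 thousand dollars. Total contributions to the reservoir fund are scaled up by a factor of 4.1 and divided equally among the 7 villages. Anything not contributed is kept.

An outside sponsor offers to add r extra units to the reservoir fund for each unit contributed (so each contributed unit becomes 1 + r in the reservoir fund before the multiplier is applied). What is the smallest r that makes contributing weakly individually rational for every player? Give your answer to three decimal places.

0.707

With matching at rate r, one contributed unit becomes (1 + r) in the reservoir fund and returns 4.1 × (1 + r) / 7 to the contributor.
Setting this equal to 1: 1 + r = 7/4.1 = 1.7073.
So the minimum matching rate is r = 1.7073 − 1 = 0.707.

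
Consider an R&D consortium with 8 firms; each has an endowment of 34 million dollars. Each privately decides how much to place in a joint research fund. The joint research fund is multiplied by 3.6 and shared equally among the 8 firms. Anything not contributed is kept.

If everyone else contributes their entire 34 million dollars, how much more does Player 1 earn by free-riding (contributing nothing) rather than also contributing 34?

Switching from a contribution of 34 to 0 lets Player 1 keep an extra 34 million dollars, but lowers the joint research fund by 34, which costs Player 1 their own share of that drop: 3.6/8 × 34 = 15.30.
Net gain = 34 − 15.30 = 18.70. The private return per contributed unit (0.4500) is below 1, so free-riding is indeed the best response regardless of what the others do.

18.70 million dollars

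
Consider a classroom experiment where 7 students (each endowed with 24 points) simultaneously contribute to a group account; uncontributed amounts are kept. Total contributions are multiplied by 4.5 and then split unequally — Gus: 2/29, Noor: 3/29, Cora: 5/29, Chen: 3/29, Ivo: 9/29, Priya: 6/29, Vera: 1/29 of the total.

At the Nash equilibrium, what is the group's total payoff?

252.00 points

Each unit j contributes comes back to j as 4.5 × (j's share), so j prefers to contribute only if that share exceeds 1/4.5 = 0.2222; otherwise keeping the unit dominates.
Ivo alone (share 9/29) is above the threshold, contributing 24; the remaining 6 contribute 0. Total contributed: 24.
The group account pays out 4.5 × 24 = 108.00 in total (split across the unequal shares, but the aggregate is all that matters for the group sum).
The 6 free-riders keep 24 each, adding 144. Group total = 144 + 108.00 = 252.00.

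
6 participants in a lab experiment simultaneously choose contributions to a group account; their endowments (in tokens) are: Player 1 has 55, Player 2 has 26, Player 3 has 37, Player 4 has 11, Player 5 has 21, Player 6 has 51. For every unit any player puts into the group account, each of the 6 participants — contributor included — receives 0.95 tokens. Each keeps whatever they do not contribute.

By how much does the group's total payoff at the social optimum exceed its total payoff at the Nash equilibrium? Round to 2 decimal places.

944.70 tokens

The private return per contributed unit is 0.95 < 1 for everyone, so the Nash equilibrium is zero contribution and the group total is Σ E_j = 55 + 26 + 37 + 11 + 21 + 51 = 201.
Each contributed unit returns 5.700 to the group, so the social optimum is full contribution by everyone: group total = 5.700 × 201 = 1145.70.
Efficiency loss = (5.700 − 1) × 201 = 944.70.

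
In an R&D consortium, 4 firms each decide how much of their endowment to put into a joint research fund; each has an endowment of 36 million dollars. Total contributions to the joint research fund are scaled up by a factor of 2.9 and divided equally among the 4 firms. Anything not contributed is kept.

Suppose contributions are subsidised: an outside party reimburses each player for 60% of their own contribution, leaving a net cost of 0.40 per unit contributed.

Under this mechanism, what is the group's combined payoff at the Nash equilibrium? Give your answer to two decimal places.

The effective private return per unit is now (2.9/4) / 0.40 = 1.8125 > 1, so every player's dominant strategy flips to full contribution.
So the Nash equilibrium is full contribution by all 4; the group earns 4 × (36 × 0.60 + 2.9 × 36) = 504.00.

504.00 million dollars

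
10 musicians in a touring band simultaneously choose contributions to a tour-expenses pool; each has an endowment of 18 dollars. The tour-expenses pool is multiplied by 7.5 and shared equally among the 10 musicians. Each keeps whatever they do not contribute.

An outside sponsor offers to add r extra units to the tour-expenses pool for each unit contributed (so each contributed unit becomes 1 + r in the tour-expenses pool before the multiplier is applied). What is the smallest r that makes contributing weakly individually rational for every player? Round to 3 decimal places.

With matching at rate r, one contributed unit becomes (1 + r) in the tour-expenses pool and returns 7.5 × (1 + r) / 10 to the contributor.
Setting this equal to 1: 1 + r = 10/7.5 = 1.3333.
So the minimum matching rate is r = 1.3333 − 1 = 0.333.

0.333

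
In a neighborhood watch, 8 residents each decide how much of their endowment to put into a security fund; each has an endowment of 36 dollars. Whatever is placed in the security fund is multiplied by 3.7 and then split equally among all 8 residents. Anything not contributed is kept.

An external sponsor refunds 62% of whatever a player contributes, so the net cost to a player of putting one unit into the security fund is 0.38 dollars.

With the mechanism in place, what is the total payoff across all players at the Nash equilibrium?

1244.16 dollars

Under the mechanism each unit contributed yields (3.7/8) / 0.38 = 1.2171 back to its contributor per unit of net cost, which exceeds 1, making full contribution the dominant choice for everyone.
So the Nash equilibrium is full contribution by all 8; the group earns 8 × (36 × 0.62 + 3.7 × 36) = 1244.16.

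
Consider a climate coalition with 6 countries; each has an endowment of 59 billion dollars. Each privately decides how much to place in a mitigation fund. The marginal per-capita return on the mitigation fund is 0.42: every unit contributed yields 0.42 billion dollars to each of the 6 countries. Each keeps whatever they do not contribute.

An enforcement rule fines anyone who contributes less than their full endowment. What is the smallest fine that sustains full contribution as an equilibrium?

34.22 billion dollars

Given the others contribute fully, the best deviation is to contribute 0 (any partial contribution still incurs the fine and gives up units whose private return 0.42 is below 1).
Deviating from 59 to 0 saves 59 billion dollars but forfeits the deviator's share of the drop in the mitigation fund: 0.42 × 59 = 24.78.
So the deviation gain is 59 − 24.78 = 34.22, and the fine must be at least 34.22 billion dollars to wipe it out.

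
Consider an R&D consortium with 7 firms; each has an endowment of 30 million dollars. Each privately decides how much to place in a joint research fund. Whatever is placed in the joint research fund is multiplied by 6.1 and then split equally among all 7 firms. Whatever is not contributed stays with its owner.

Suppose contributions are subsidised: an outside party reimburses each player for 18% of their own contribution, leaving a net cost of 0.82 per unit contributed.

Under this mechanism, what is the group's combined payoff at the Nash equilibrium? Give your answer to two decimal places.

The effective private return per unit is now (6.1/7) / 0.82 = 1.0627 > 1, so every player's dominant strategy flips to full contribution.
At the Nash equilibrium everyone contributes 30. Group total payoff = 7 × (30 × 0.18 + 6.1 × 30) = 1318.80.

1318.80 million dollars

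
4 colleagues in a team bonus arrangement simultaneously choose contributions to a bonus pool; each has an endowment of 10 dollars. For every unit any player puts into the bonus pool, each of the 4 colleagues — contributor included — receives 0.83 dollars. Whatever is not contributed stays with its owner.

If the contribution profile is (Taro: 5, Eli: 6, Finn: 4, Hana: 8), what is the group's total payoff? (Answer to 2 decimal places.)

93.36 dollars

Total contributed: 5 + 6 + 4 + 8 = 23; total kept: 4 × 10 − 23 = 17.
The bonus pool pays out 0.83 × 4 × 23 = 76.36 in aggregate.
Group total = 17 + 76.36 = 93.36.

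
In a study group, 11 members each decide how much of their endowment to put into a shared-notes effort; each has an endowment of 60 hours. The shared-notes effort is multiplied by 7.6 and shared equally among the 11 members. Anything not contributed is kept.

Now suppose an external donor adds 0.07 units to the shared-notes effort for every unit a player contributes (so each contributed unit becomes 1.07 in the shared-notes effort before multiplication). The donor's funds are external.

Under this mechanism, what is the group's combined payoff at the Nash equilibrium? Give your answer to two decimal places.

660.00 hours

Even with the mechanism, each unit contributed returns only 7.6 × 1.07 / 11 = 0.7393 per unit of net cost, so contributing nothing is still dominant.
Everyone keeps their endowment and the group total is 11 × 60 = 660.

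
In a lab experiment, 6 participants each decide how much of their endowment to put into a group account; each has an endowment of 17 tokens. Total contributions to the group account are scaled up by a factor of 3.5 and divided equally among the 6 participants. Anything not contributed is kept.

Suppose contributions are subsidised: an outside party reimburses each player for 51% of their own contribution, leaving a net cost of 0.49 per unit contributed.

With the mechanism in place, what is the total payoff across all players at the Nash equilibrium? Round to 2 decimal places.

Under the mechanism each unit contributed yields (3.5/6) / 0.49 = 1.1905 back to its contributor per unit of net cost, which exceeds 1, making full contribution the dominant choice for everyone.
At the Nash equilibrium everyone contributes 17. Group total payoff = 6 × (17 × 0.51 + 3.5 × 17) = 409.02.

409.02 tokens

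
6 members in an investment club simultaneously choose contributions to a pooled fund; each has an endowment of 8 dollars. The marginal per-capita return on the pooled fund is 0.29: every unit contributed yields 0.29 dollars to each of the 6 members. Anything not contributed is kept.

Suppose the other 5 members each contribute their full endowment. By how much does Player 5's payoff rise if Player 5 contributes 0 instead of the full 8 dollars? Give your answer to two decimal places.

Switching from a contribution of 8 to 0 lets Player 5 keep an extra 8 dollars, but lowers the pooled fund by 8, which costs Player 5 their own share of that drop: 0.29 × 8 = 2.32.
Net gain = 8 − 2.32 = 5.68. The private return per contributed unit (0.29) is below 1, so free-riding is indeed the best response regardless of what the others do.

5.68 dollars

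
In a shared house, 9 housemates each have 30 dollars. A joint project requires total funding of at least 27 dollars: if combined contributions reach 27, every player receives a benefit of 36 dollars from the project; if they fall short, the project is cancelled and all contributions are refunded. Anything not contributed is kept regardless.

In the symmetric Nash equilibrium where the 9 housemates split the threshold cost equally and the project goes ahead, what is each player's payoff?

Equal share of the threshold: 27/9 = 3.
At this profile no one gains by cutting their contribution: any cut drops the total below 27, the project is cancelled, contributions are refunded, and the deviator ends with 30, which is less than 30 − 3 + 36 = 63. Contributing more than 3 just wastes the excess. So contributing exactly 3 is a best response.
Each player's payoff: 30 − 3 + 36 = 63.

63 dollars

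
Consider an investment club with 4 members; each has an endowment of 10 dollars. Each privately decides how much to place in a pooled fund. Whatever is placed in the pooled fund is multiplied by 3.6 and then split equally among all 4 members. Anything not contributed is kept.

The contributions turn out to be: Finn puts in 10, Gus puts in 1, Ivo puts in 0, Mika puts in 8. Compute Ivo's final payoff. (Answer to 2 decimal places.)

27.10 dollars

Total contributed: 10 + 1 + 0 + 8 = 19.
Each receives 3.6 × 19 / 4 = 17.10 from the pooled fund.
Ivo keeps 10 − 0 = 10, so Ivo's payoff is 10 + 17.10 = 27.10.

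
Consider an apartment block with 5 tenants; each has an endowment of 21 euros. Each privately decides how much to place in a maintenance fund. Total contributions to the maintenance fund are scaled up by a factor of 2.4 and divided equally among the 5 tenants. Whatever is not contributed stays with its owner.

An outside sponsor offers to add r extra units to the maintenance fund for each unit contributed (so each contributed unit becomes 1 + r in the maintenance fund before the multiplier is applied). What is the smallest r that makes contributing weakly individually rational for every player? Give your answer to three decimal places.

1.083

With matching at rate r, one contributed unit becomes (1 + r) in the maintenance fund and returns 2.4 × (1 + r) / 5 to the contributor.
Setting this equal to 1: 1 + r = 5/2.4 = 2.0833.
So the minimum matching rate is r = 2.0833 − 1 = 1.083.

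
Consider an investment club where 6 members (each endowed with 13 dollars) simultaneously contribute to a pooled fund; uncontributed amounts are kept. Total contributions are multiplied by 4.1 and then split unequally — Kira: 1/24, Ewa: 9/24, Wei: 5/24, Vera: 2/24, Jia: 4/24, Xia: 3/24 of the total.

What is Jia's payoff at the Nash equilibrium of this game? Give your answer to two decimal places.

21.88 dollars

Player j's private return per contributed unit is 4.1 × (j's share). Contributing is weakly dominant for j when that share is at least 1/4.1 = 0.2439, and contributing 0 is dominant otherwise.
The only share above 0.2439 is Ewa's 9/24, contributing 13; the remaining 5 contribute 0. Total contributed: 13.
Jia keeps 13 and receives 4.1 × 13 × 4/24 = 8.88 from the pooled fund, for a payoff of 21.88.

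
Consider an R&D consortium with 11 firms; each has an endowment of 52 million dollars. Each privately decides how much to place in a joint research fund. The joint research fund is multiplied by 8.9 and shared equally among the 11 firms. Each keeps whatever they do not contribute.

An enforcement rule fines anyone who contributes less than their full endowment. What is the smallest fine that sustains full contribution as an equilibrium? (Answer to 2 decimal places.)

9.93 million dollars

Given the others contribute fully, the best deviation is to contribute 0 (any partial contribution still incurs the fine and gives up units whose private return 0.8091 is below 1).
Deviating from 52 to 0 saves 52 million dollars but forfeits the deviator's share of the drop in the joint research fund: 8.9/11 × 52 = 42.07.
So the deviation gain is 52 − 42.07 = 9.93, and the fine must be at least 9.93 million dollars to wipe it out.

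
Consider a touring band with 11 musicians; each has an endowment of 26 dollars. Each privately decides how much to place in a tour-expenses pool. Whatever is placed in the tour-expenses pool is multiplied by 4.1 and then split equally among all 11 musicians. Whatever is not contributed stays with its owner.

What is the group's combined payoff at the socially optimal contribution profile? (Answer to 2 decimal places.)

1172.60 dollars

Each contributed unit returns 4.100 to the group as a whole (0.3727 to each of 11 players), which exceeds 1, so the social optimum is full contribution: group total = 4.100 × 286 = 1172.60.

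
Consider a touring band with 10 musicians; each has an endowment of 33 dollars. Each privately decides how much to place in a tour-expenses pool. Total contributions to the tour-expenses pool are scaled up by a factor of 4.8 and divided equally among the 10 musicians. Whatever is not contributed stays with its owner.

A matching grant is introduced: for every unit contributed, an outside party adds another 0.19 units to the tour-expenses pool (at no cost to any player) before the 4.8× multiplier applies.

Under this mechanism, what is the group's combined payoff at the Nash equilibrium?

330.00 dollars

Even with the mechanism, each unit contributed returns only 4.8 × 1.19 / 10 = 0.5712 per unit of net cost, so contributing nothing is still dominant.
Everyone keeps their endowment and the group total is 10 × 33 = 330.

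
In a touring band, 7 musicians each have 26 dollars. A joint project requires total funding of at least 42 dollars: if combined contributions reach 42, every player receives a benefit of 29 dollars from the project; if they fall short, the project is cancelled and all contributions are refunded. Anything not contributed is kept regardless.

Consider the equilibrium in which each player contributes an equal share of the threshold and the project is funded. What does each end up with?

49 dollars

Equal share of the threshold: 42/7 = 6.
At this profile no one gains by cutting their contribution: any cut drops the total below 42, the project is cancelled, contributions are refunded, and the deviator ends with 26, which is less than 26 − 6 + 29 = 49. Contributing more than 6 just wastes the excess. So contributing exactly 6 is a best response.
Each player's payoff: 26 − 6 + 29 = 49.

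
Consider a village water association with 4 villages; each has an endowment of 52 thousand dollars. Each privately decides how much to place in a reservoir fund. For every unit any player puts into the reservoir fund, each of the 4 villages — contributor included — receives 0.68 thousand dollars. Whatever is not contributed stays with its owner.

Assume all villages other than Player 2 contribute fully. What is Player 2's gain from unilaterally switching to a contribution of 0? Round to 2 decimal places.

Switching from a contribution of 52 to 0 lets Player 2 keep an extra 52 thousand dollars, but lowers the reservoir fund by 52, which costs Player 2 their own share of that drop: 0.68 × 52 = 35.36.
Net gain = 52 − 35.36 = 16.64. The private return per contributed unit (0.68) is below 1, so free-riding is indeed the best response regardless of what the others do.

16.64 thousand dollars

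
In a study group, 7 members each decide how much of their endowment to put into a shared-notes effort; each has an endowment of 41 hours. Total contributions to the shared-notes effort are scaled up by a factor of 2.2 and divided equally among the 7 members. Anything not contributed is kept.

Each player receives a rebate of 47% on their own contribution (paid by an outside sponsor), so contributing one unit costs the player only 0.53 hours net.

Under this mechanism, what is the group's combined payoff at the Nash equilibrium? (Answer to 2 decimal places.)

With the mechanism, a contributed unit returns (2.2/7) / 0.53 = 0.5930 per unit of net cost — still below 1 — so contributing 0 remains dominant for every player.
Everyone keeps their endowment and the group total is 7 × 41 = 287.

287.00 hours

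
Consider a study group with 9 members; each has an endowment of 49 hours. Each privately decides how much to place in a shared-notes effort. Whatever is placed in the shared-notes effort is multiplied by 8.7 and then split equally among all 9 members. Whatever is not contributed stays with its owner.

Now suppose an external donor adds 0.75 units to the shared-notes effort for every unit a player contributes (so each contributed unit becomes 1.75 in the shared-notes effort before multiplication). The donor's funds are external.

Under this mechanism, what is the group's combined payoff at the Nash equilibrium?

Under the mechanism each unit contributed yields 8.7 × 1.75 / 9 = 1.6917 back to its contributor per unit of net cost, which exceeds 1, making full contribution the dominant choice for everyone.
So the Nash equilibrium is full contribution by all 9; the group earns 8.7 × 1.75 × 441 = 6714.23.

6714.23 hours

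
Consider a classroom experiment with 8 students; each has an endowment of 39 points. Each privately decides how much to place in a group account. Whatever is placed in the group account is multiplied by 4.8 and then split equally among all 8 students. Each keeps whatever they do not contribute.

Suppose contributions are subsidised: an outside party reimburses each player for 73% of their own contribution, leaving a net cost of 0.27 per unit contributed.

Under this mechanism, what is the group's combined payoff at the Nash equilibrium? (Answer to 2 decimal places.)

With the mechanism, a contributed unit returns (4.8/8) / 0.27 = 2.2222 per unit of net cost to the contributor — now above 1 — so contributing fully is weakly dominant for every player.
So the Nash equilibrium is full contribution by all 8; the group earns 8 × (39 × 0.73 + 4.8 × 39) = 1725.36.

1725.36 points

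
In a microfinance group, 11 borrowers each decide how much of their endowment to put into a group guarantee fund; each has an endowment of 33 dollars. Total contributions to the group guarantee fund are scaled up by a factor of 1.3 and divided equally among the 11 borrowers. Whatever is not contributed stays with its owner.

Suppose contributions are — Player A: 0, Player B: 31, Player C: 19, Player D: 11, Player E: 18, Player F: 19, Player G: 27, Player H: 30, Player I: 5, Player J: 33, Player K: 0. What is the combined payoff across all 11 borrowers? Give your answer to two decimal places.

Total contributed: 0 + 31 + 19 + 11 + 18 + 19 + 27 + 30 + 5 + 33 + 0 = 193; total kept: 11 × 33 − 193 = 170.
The group guarantee fund pays out 1.3 × 193 = 250.90 in aggregate.
Group total = 170 + 250.90 = 420.90.

420.90 dollars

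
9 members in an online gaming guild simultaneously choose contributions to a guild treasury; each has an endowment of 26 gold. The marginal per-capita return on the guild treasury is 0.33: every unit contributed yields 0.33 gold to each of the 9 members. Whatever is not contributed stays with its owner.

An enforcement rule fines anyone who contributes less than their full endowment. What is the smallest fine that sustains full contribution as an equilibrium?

17.42 gold

Given the others contribute fully, the best deviation is to contribute 0 (any partial contribution still incurs the fine and gives up units whose private return 0.33 is below 1).
Deviating from 26 to 0 saves 26 gold but forfeits the deviator's share of the drop in the guild treasury: 0.33 × 26 = 8.58.
So the deviation gain is 26 − 8.58 = 17.42, and the fine must be at least 17.42 gold to wipe it out.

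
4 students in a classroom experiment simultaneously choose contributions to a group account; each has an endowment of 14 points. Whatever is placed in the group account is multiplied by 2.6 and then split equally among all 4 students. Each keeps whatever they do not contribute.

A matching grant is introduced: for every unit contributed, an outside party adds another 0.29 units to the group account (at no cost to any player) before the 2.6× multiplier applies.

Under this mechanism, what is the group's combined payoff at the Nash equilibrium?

56.00 points

Even with the mechanism, each unit contributed returns only 2.6 × 1.29 / 4 = 0.8385 per unit of net cost, so contributing nothing is still dominant.
Everyone keeps their endowment and the group total is 4 × 14 = 56.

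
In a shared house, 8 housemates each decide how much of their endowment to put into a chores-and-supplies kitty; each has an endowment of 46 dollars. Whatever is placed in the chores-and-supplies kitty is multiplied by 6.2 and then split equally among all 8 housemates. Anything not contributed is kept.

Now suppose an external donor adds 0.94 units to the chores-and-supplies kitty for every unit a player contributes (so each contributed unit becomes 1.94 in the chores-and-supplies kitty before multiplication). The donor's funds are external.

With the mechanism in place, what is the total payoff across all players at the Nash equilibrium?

Under the mechanism each unit contributed yields 6.2 × 1.94 / 8 = 1.5035 back to its contributor per unit of net cost, which exceeds 1, making full contribution the dominant choice for everyone.
At the Nash equilibrium everyone contributes 46. Group total payoff = 6.2 × 1.94 × 368 = 4426.30.

4426.30 dollars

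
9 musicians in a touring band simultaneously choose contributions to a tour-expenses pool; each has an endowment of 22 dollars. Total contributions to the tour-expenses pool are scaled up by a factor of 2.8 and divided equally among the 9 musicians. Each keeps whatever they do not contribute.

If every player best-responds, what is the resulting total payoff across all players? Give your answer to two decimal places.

198.00 dollars

Each contributed unit returns 2.8/9 = 0.3111 to its contributor — below 1 — so contributing 0 is dominant for every player. At the Nash equilibrium everyone keeps their 22, and the group total is 9 × 22 = 198.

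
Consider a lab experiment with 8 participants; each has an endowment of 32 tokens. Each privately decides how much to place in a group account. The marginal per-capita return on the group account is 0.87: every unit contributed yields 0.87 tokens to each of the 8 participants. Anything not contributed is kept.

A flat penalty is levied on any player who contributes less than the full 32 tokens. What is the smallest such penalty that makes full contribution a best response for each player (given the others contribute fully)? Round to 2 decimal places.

4.16 tokens

Given the others contribute fully, the best deviation is to contribute 0 (any partial contribution still incurs the fine and gives up units whose private return 0.87 is below 1).
Deviating from 32 to 0 saves 32 tokens but forfeits the deviator's share of the drop in the group account: 0.87 × 32 = 27.84.
So the deviation gain is 32 − 27.84 = 4.16, and the fine must be at least 4.16 tokens to wipe it out.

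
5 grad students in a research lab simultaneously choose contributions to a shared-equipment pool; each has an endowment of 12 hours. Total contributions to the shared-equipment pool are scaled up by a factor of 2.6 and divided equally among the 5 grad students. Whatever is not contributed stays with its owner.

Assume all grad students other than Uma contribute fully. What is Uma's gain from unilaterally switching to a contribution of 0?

5.76 hours

Switching from a contribution of 12 to 0 lets Uma keep an extra 12 hours, but lowers the shared-equipment pool by 12, which costs Uma their own share of that drop: 2.6/5 × 12 = 6.24.
Net gain = 12 − 6.24 = 5.76. The private return per contributed unit (0.5200) is below 1, so free-riding is indeed the best response regardless of what the others do.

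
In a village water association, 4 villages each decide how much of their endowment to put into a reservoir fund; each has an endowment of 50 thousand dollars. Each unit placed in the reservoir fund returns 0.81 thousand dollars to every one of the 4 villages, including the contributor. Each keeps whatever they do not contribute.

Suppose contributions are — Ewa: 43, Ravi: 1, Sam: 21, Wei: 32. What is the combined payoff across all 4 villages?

417.28 thousand dollars

Total contributed: 43 + 1 + 21 + 32 = 97; total kept: 4 × 50 − 97 = 103.
The reservoir fund pays out 0.81 × 4 × 97 = 314.28 in aggregate.
Group total = 103 + 314.28 = 417.28.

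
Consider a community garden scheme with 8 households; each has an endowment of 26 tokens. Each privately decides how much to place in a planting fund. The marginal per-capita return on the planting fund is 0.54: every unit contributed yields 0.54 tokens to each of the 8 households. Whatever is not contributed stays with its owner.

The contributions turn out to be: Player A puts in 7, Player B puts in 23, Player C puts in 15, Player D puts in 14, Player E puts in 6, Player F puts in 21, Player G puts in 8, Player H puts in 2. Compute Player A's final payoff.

Total contributed: 7 + 23 + 15 + 14 + 6 + 21 + 8 + 2 = 96.
Each receives 0.54 × 96 = 51.84 from the planting fund.
Player A keeps 26 − 7 = 19, so Player A's payoff is 19 + 51.84 = 70.84.

70.84 tokens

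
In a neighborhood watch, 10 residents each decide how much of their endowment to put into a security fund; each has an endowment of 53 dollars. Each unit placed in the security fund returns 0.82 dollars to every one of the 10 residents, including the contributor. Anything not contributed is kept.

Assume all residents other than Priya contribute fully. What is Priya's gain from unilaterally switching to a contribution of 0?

9.54 dollars

Switching from a contribution of 53 to 0 lets Priya keep an extra 53 dollars, but lowers the security fund by 53, which costs Priya their own share of that drop: 0.82 × 53 = 43.46.
Net gain = 53 − 43.46 = 9.54. The private return per contributed unit (0.82) is below 1, so free-riding is indeed the best response regardless of what the others do.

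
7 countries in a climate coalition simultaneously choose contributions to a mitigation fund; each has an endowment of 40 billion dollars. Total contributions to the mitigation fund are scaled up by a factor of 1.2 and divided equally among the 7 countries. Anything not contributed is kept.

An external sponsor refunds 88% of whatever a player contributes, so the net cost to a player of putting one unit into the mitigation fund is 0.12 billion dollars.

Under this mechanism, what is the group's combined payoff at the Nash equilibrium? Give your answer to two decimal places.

582.40 billion dollars

With the mechanism, a contributed unit returns (1.2/7) / 0.12 = 1.4286 per unit of net cost to the contributor — now above 1 — so contributing fully is weakly dominant for every player.
So the Nash equilibrium is full contribution by all 7; the group earns 7 × (40 × 0.88 + 1.2 × 40) = 582.40.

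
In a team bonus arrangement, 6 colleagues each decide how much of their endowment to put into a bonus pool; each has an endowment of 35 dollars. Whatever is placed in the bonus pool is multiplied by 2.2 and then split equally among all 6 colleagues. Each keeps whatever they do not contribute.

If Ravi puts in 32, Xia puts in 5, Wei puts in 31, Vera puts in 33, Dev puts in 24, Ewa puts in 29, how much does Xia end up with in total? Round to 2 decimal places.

Total contributed: 32 + 5 + 31 + 33 + 24 + 29 = 154.
Each receives 2.2 × 154 / 6 = 56.47 from the bonus pool.
Xia keeps 35 − 5 = 30, so Xia's payoff is 30 + 56.47 = 86.47.

86.47 dollars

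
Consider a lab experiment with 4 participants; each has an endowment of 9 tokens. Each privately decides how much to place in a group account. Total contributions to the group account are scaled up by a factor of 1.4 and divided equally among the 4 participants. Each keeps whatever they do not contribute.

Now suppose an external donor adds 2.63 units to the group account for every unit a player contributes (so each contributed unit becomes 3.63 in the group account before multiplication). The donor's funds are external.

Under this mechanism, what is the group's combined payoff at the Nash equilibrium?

With the mechanism, a contributed unit returns 1.4 × 3.63 / 4 = 1.2705 per unit of net cost to the contributor — now above 1 — so contributing fully is weakly dominant for every player.
At the Nash equilibrium everyone contributes 9. Group total payoff = 1.4 × 3.63 × 36 = 182.95.

182.95 tokens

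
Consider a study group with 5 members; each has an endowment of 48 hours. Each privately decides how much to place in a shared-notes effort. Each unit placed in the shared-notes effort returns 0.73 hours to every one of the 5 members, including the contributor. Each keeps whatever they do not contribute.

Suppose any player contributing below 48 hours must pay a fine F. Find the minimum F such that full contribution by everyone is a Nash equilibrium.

Given the others contribute fully, the best deviation is to contribute 0 (any partial contribution still incurs the fine and gives up units whose private return 0.73 is below 1).
Deviating from 48 to 0 saves 48 hours but forfeits the deviator's share of the drop in the shared-notes effort: 0.73 × 48 = 35.04.
So the deviation gain is 48 − 35.04 = 12.96, and the fine must be at least 12.96 hours to wipe it out.

12.96 hours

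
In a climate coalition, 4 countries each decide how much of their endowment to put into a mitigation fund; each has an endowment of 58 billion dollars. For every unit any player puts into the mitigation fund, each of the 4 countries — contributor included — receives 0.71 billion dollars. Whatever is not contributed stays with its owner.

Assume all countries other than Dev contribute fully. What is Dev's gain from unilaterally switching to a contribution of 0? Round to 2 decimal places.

16.82 billion dollars

Switching from a contribution of 58 to 0 lets Dev keep an extra 58 billion dollars, but lowers the mitigation fund by 58, which costs Dev their own share of that drop: 0.71 × 58 = 41.18.
Net gain = 58 − 41.18 = 16.82. The private return per contributed unit (0.71) is below 1, so free-riding is indeed the best response regardless of what the others do.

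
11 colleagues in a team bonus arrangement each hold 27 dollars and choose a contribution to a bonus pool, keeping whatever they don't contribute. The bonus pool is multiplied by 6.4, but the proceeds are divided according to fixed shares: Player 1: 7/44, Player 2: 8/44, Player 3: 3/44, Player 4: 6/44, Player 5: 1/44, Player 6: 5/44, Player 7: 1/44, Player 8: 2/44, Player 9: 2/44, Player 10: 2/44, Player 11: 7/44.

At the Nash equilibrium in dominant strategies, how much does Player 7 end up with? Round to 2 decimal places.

For player j, contributing a unit is worthwhile iff 6.4 × (j's share) ≥ 1, i.e. iff j's share is at least 0.1563.
The shares above 0.1563 belong to Player 1, Player 2 and Player 11, contributing 27 each; the remaining 8 contribute 0. Total contributed: 81.
Player 7 keeps 27 and receives 6.4 × 81 × 1/44 = 11.78 from the bonus pool, for a payoff of 38.78.

38.78 dollars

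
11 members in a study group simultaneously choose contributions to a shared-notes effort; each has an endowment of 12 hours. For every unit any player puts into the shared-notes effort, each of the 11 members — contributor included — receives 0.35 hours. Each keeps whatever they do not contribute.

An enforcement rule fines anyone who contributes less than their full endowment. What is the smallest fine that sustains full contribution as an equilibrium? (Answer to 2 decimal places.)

7.80 hours

Given the others contribute fully, the best deviation is to contribute 0 (any partial contribution still incurs the fine and gives up units whose private return 0.35 is below 1).
Deviating from 12 to 0 saves 12 hours but forfeits the deviator's share of the drop in the shared-notes effort: 0.35 × 12 = 4.20.
So the deviation gain is 12 − 4.20 = 7.80, and the fine must be at least 7.80 hours to wipe it out.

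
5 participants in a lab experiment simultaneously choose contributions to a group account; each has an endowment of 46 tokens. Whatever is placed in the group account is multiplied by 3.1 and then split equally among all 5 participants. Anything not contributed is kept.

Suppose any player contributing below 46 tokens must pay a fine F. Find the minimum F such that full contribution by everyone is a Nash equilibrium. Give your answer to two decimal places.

17.48 tokens

Given the others contribute fully, the best deviation is to contribute 0 (any partial contribution still incurs the fine and gives up units whose private return 0.6200 is below 1).
Deviating from 46 to 0 saves 46 tokens but forfeits the deviator's share of the drop in the group account: 3.1/5 × 46 = 28.52.
So the deviation gain is 46 − 28.52 = 17.48, and the fine must be at least 17.48 tokens to wipe it out.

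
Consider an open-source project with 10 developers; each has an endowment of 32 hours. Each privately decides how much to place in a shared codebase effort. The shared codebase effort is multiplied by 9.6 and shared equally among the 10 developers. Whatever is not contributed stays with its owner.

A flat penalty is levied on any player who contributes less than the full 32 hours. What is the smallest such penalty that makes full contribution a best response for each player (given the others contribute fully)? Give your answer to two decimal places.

1.28 hours

Given the others contribute fully, the best deviation is to contribute 0 (any partial contribution still incurs the fine and gives up units whose private return 0.9600 is below 1).
Deviating from 32 to 0 saves 32 hours but forfeits the deviator's share of the drop in the shared codebase effort: 9.6/10 × 32 = 30.72.
So the deviation gain is 32 − 30.72 = 1.28, and the fine must be at least 1.28 hours to wipe it out.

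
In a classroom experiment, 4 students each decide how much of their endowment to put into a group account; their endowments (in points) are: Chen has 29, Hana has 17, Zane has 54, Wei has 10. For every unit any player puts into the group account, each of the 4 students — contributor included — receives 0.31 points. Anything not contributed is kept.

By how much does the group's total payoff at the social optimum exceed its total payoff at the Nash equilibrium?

26.40 points

The private return per contributed unit is 0.31 < 1 for everyone, so the Nash equilibrium is zero contribution and the group total is Σ E_j = 29 + 17 + 54 + 10 = 110.
Each contributed unit returns 1.240 to the group, so the social optimum is full contribution by everyone: group total = 1.240 × 110 = 136.40.
Efficiency loss = (1.240 − 1) × 110 = 26.40.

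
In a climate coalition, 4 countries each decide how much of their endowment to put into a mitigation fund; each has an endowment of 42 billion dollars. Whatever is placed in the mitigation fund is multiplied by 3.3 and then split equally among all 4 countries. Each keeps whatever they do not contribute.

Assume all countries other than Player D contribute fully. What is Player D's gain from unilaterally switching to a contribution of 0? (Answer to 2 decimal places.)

Switching from a contribution of 42 to 0 lets Player D keep an extra 42 billion dollars, but lowers the mitigation fund by 42, which costs Player D their own share of that drop: 3.3/4 × 42 = 34.65.
Net gain = 42 − 34.65 = 7.35. The private return per contributed unit (0.8250) is below 1, so free-riding is indeed the best response regardless of what the others do.

7.35 billion dollars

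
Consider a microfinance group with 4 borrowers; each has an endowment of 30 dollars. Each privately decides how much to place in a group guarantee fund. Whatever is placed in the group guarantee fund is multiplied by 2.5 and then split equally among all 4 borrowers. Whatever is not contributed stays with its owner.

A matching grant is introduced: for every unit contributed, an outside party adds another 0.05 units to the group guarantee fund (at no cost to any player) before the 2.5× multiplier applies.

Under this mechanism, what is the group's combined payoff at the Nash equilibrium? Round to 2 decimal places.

120.00 dollars

With the mechanism, a contributed unit returns 2.5 × 1.05 / 4 = 0.6563 per unit of net cost — still below 1 — so contributing 0 remains dominant for every player.
At the Nash equilibrium no one contributes; group total payoff = 4 × 30 = 120.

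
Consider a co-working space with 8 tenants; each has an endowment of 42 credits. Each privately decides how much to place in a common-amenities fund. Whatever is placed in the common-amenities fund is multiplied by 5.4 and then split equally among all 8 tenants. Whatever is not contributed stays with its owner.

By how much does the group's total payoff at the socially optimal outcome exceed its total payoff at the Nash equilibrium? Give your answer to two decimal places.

Each contributed unit returns 5.4/8 = 0.6750 to its contributor — below 1 — so contributing 0 is dominant for every player. At the Nash equilibrium everyone keeps their 42, and the group total is 8 × 42 = 336.
Each contributed unit returns 5.400 to the group as a whole (0.6750 to each of 8 players), which exceeds 1, so the social optimum is full contribution: group total = 5.400 × 336 = 1814.40.
Efficiency loss = 1814.40 − 336 = 1478.40.

1478.40 credits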